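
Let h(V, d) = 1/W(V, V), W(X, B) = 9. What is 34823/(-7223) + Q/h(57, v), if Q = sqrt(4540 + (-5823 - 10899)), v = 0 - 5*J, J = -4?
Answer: -34823/7223 + 9*I*sqrt(12182) ≈ -4.8211 + 993.35*I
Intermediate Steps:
v = 20 (v = 0 - 5*(-4) = 0 + 20 = 20)
h(V, d) = 1/9
Q = I*sqrt(12182) (Q = sqrt(4540 - 16722) = sqrt(-12182) = I*sqrt(12182) ≈ 110.37*I)
34823/(-7223) + Q/h(57, v) = 34823/(-7223) + (I*sqrt(12182))/(1/9) = 34823*(-1/7223) + (I*sqrt(12182))*9 = -34823/7223 + 9*I*sqrt(12182)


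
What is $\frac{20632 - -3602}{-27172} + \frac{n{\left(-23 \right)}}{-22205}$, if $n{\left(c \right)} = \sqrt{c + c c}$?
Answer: $- \frac{12117}{13586} - \frac{\sqrt{506}}{22205} \approx -0.89289$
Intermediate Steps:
$n{\left(c \right)} = \sqrt{c + c^{2}}$
$\frac{20632 - -3602}{-27172} + \frac{n{\left(-23 \right)}}{-22205} = \frac{20632 - -3602}{-27172} + \frac{\sqrt{- 23 \left(1 - 23\right)}}{-22205} = \left(20632 + 3602\right) \left(- \frac{1}{27172}\right) + \sqrt{\left(-23\right) \left(-22\right)} \left(- \frac{1}{22205}\right) = 24234 \left(- \frac{1}{27172}\right) + \sqrt{506} \left(- \frac{1}{22205}\right) = - \frac{12117}{13586} - \frac{\sqrt{506}}{22205}$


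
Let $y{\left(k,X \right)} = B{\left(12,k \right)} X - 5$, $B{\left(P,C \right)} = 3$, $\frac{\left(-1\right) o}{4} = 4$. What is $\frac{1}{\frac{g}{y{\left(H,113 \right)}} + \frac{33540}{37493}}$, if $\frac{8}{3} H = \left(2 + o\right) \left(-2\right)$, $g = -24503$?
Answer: $- \frac{12522662}{907488619} \approx -0.013799$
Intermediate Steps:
$o = -16$ ($o = \left(-4\right) 4 = -16$)
$H = \frac{21}{2}$ ($H = \frac{3 \left(2 - 16\right) \left(-2\right)}{8} = \frac{3 \left(\left(-14\right) \left(-2\right)\right)}{8} = \frac{3}{8} \cdot 28 = \frac{21}{2} \approx 10.5$)
$y{\left(k,X \right)} = -5 + 3 X$ ($y{\left(k,X \right)} = 3 X - 5 = -5 + 3 X$)
$\frac{1}{\frac{g}{y{\left(H,113 \right)}} + \frac{33540}{37493}} = \frac{1}{- \frac{24503}{-5 + 3 \cdot 113} + \frac{33540}{37493}} = \frac{1}{- \frac{24503}{-5 + 339} + 33540 \cdot \frac{1}{37493}} = \frac{1}{- \frac{24503}{334} + \frac{33540}{37493}} = \frac{1}{- \frac{907488619}{12522662}} = - \frac{12522662}{907488619}$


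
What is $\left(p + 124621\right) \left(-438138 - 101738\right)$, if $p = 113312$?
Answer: $-128454316308$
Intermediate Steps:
$\left(p + 124621\right) \left(-438138 - 101738\right) = \left(113312 + 124621\right) \left(-438138 - 101738\right) = 237933 \left(-539876\right) = -128454316308$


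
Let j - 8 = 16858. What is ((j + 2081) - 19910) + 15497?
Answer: 14534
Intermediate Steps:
j = 16866 (j = 8 + 16858 = 16866)
((j + 2081) - 19910) + 15497 = ((16866 + 2081) - 19910) + 15497 = (18947 - 19910) + 15497 = -963 + 15497 = 14534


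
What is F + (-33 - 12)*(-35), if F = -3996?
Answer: -2421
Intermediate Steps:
F + (-33 - 12)*(-35) = -3996 + (-33 - 12)*(-35) = -3996 - 45*(-35) = -3996 + 1575 = -2421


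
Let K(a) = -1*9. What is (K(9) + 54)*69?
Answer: 3105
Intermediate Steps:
K(a) = -9
(K(9) + 54)*69 = (-9 + 54)*69 = 45*69 = 3105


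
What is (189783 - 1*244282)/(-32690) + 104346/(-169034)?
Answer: 2900556613/2762860730 ≈ 1.0498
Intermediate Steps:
(189783 - 1*244282)/(-32690) + 104346/(-169034) = (189783 - 244282)*(-1/32690) + 104346*(-1/169034) = -54499*(-1/32690) - 52173/84517 = 54499/32690 - 52173/84517 = 2900556613/2762860730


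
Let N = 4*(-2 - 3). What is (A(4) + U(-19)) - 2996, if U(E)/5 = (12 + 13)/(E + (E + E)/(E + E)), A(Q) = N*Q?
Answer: -55493/18 ≈ -3082.9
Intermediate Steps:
N = -20 (N = 4*(-5) = -20)
A(Q) = -20*Q
U(E) = 125/(1 + E) (U(E) = 5*((12 + 13)/(E + (E + E)/(E + E))) = 5*(25/(E + (2*E)/((2*E)))) = 5*(25/(E + (2*E)*(1/(2*E)))) = 5*(25/(E + 1)) = 5*(25/(1 + E)) = 125/(1 + E))
(A(4) + U(-19)) - 2996 = (-20*4 + 125/(1 - 19)) - 2996 = (-80 + 125/(-18)) - 2996 = (-80 + 125*(-1/18)) - 2996 = (-80 - 125/18) - 2996 = -1565/18 - 2996 = -55493/18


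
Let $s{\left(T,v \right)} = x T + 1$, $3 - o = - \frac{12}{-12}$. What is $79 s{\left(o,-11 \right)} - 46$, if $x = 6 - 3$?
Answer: $507$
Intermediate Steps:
$x = 3$ ($x = 6 - 3 = 3$)
$o = 2$ ($o = 3 - - \frac{12}{-12} = 3 - \left(-12\right) \left(- \frac{1}{12}\right) = 3 - 1 = 2$)
$s{\left(T,v \right)} = 1 + 3 T$ ($s{\left(T,v \right)} = 3 T + 1 = 1 + 3 T$)
$79 s{\left(o,-11 \right)} - 46 = 79 \left(1 + 3 \cdot 2\right) - 46 = 79 \left(1 + 6\right) - 46 = 79 \cdot 7 - 46 = 553 - 46 = 507$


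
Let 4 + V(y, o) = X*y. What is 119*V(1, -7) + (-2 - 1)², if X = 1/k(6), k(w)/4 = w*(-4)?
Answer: -44951/96 ≈ -468.24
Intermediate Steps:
k(w) = -16*w (k(w) = 4*(w*(-4)) = 4*(-4*w) = -16*w)
X = -1/96 (X = 1/(-16*6) = 1/(-96) = -1/96 ≈ -0.010417)
V(y, o) = -4 - y/96
119*V(1, -7) + (-2 - 1)² = 119*(-4 - 1/96*1) + (-2 - 1)² = 119*(-4 - 1/96) + (-3)² = 119*(-385/96) + 9 = -45815/96 + 9 = -44951/96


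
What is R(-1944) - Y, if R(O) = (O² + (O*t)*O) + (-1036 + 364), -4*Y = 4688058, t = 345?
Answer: 2617504797/2 ≈ 1.3088e+9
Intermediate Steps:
Y = -2344029/2 (Y = -¼*4688058 = -2344029/2 ≈ -1.1720e+6)
R(O) = -672 + 346*O² (R(O) = (O² + (O*345)*O) + (-1036 + 364) = (O² + (345*O)*O) - 672 = (O² + 345*O²) - 672 = 346*O² - 672 = -672 + 346*O²)
R(-1944) - Y = (-672 + 346*(-1944)²) - 1*(-2344029/2) = (-672 + 346*3779136) + 2344029/2 = (-672 + 1307581056) + 2344029/2 = 1307580384 + 2344029/2 = 2617504797/2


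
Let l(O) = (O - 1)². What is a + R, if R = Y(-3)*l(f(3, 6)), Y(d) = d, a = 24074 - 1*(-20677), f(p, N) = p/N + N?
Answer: 178641/4 ≈ 44660.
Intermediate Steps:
f(p, N) = N + p/N (f(p, N) = p/N + N = N + p/N)
a = 44751 (a = 24074 + 20677 = 44751)
l(O) = (-1 + O)²
R = -363/4 (R = -3*(-1 + (6 + 3/6))² = -3*(-1 + (6 + 3*(⅙)))² = -3*(-1 + (6 + ½))² = -3*(-1 + 13/2)² = -3*(11/2)² = -3*121/4 = -363/4 ≈ -90.750)
a + R = 44751 - 363/4 = 178641/4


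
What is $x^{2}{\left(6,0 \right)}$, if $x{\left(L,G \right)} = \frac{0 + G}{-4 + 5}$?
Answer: $0$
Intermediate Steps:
$x{\left(L,G \right)} = G$ ($x{\left(L,G \right)} = \frac{G}{1} = G 1 = G$)
$x^{2}{\left(6,0 \right)} = 0^{2} = 0$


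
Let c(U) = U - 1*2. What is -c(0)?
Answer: 2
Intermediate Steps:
c(U) = -2 + U (c(U) = U - 2 = -2 + U)
-c(0) = -(-2 + 0) = -1*(-2) = 2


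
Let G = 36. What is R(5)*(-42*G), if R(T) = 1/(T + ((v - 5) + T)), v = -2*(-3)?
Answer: -1512/11 ≈ -137.45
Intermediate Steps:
v = 6
R(T) = 1/(1 + 2*T) (R(T) = 1/(T + ((6 - 5) + T)) = 1/(T + (1 + T)) = 1/(1 + 2*T))
R(5)*(-42*G) = (-42*36)/(1 + 2*5) = -1512/(1 + 10) = -1512/11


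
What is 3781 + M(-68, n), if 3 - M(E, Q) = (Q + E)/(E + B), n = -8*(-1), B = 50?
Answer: 11342/3 ≈ 3780.7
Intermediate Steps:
n = 8
M(E, Q) = 3 - (E + Q)/(50 + E) (M(E, Q) = 3 - (Q + E)/(E + 50) = 3 - (E + Q)/(50 + E))
3781 + M(-68, n) = 3781 + (150 - 1*8 + 2*(-68))/(50 - 68) = 3781 + (150 - 8 - 136)/(-18) = 3781 - 1/18*6 = 3781 - ⅓ = 11342/3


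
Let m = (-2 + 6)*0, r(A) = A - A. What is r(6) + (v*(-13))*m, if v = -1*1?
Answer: 0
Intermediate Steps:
r(A) = 0
v = -1
m = 0 (m = 4*0 = 0)
r(6) + (v*(-13))*m = 0 - 1*(-13)*0 = 0 + 13*0 = 0 + 0 = 0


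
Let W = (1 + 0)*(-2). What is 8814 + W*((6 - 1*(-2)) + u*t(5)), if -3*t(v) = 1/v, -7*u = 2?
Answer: 923786/105 ≈ 8798.0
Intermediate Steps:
u = -2/7 (u = -⅐*2 = -2/7 ≈ -0.28571)
t(v) = -1/(3*v)
W = -2 (W = 1*(-2) = -2)
8814 + W*((6 - 1*(-2)) + u*t(5)) = 8814 - 2*((6 - 1*(-2)) - (-2)/(21*5)) = 8814 - 2*((6 + 2) - (-2)/(21*5)) = 8814 - 2*(8 - 2/7*(-1/15)) = 8814 - 2*(8 + 2/105) = 8814 - 2*842/105 = 8814 - 1684/105 = 923786/105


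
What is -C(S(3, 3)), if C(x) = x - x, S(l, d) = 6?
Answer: 0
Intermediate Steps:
C(x) = 0
-C(S(3, 3)) = -1*0 = 0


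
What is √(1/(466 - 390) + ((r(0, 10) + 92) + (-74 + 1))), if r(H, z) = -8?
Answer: 3*√1767/38 ≈ 3.3186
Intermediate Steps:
√(1/(466 - 390) + ((r(0, 10) + 92) + (-74 + 1))) = √(1/(466 - 390) + ((-8 + 92) + (-74 + 1))) = √(1/76 + (84 - 73)) = √(1/76 + 11) = √(837/76) = 3*√1767/38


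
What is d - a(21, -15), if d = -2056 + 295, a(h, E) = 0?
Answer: -1761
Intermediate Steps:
d = -1761
d - a(21, -15) = -1761 - 1*0 = -1761 + 0 = -1761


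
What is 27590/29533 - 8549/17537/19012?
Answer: 1314089206049/1406671320236 ≈ 0.93418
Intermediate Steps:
27590/29533 - 8549/17537/19012 = 27590*(1/29533) - 8549*1/17537*(1/19012) = 27590/29533 - 8549/17537*1/19012 = 27590/29533 - 8549/333413444 = 1314089206049/1406671320236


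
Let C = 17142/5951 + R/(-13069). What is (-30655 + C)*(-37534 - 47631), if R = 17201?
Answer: 203035797830921670/77773619 ≈ 2.6106e+9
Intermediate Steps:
C = 121665647/77773619 (C = 17142/5951 + 17201/(-13069) = 17142*(1/5951) + 17201*(-1/13069) = 17142/5951 - 17201/13069 = 121665647/77773619 ≈ 1.5644)
(-30655 + C)*(-37534 - 47631) = (-30655 + 121665647/77773619)*(-37534 - 47631) = -2384028624798/77773619*(-85165) = 203035797830921670/77773619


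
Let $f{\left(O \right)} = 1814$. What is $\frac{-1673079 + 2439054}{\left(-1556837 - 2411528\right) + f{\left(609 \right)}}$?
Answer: $- \frac{765975}{3966551} \approx -0.19311$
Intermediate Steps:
$\frac{-1673079 + 2439054}{\left(-1556837 - 2411528\right) + f{\left(609 \right)}} = \frac{-1673079 + 2439054}{\left(-1556837 - 2411528\right) + 1814} = \frac{765975}{-3968365 + 1814} = \frac{765975}{-3966551} = 765975 \left(- \frac{1}{3966551}\right) = - \frac{765975}{3966551}$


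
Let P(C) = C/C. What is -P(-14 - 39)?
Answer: -1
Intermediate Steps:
P(C) = 1
-P(-14 - 39) = -1*1 = -1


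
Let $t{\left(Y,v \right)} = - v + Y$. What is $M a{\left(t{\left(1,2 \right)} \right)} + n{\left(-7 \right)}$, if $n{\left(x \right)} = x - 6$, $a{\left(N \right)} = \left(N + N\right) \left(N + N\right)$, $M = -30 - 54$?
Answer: $-349$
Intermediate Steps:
$t{\left(Y,v \right)} = Y - v$
$M = -84$ ($M = -30 - 54 = -84$)
$a{\left(N \right)} = 4 N^{2}$ ($a{\left(N \right)} = 2 N 2 N = 4 N^{2}$)
$n{\left(x \right)} = -6 + x$
$M a{\left(t{\left(1,2 \right)} \right)} + n{\left(-7 \right)} = - 84 \cdot 4 \left(1 - 2\right)^{2} - 13 = - 84 \cdot 4 \left(-1\right)^{2} - 13 = - 84 \cdot 4 \cdot 1 - 13 = \left(-84\right) 4 - 13 = -336 - 13 = -349$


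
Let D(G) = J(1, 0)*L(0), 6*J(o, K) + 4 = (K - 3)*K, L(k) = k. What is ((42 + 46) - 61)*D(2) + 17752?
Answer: 17752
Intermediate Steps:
J(o, K) = -⅔ + K*(-3 + K)/6 (J(o, K) = -⅔ + ((K - 3)*K)/6 = -⅔ + ((-3 + K)*K)/6 = -⅔ + (K*(-3 + K))/6 = -⅔ + K*(-3 + K)/6)
D(G) = 0 (D(G) = (-⅔ - ½*0 + (⅙)*0²)*0 = (-⅔ + 0 + (⅙)*0)*0 = (-⅔ + 0 + 0)*0 = -⅔*0 = 0)
((42 + 46) - 61)*D(2) + 17752 = ((42 + 46) - 61)*0 + 17752 = (88 - 61)*0 + 17752 = 27*0 + 17752 = 0 + 17752 = 17752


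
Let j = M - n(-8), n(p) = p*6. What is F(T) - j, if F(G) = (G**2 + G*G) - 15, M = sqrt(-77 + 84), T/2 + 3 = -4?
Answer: 329 - sqrt(7) ≈ 326.35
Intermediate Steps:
T = -14 (T = -6 + 2*(-4) = -6 - 8 = -14)
M = sqrt(7) ≈ 2.6458
F(G) = -15 + 2*G**2 (F(G) = (G**2 + G**2) - 15 = 2*G**2 - 15 = -15 + 2*G**2)
n(p) = 6*p
j = 48 + sqrt(7) (j = sqrt(7) - 6*(-8) = sqrt(7) - 1*(-48) = sqrt(7) + 48 = 48 + sqrt(7) ≈ 50.646)
F(T) - j = (-15 + 2*(-14)**2) - (48 + sqrt(7)) = (-15 + 2*196) + (-48 - sqrt(7)) = (-15 + 392) + (-48 - sqrt(7)) = 377 + (-48 - sqrt(7)) = 329 - sqrt(7)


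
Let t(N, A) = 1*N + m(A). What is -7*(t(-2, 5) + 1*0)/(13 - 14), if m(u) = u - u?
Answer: -14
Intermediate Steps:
m(u) = 0
t(N, A) = N (t(N, A) = 1*N + 0 = N + 0 = N)
-7*(t(-2, 5) + 1*0)/(13 - 14) = -7*(-2 + 1*0)/(13 - 14) = -7*(-2 + 0)/(-1) = -(-14)*(-1) = -7*2 = -14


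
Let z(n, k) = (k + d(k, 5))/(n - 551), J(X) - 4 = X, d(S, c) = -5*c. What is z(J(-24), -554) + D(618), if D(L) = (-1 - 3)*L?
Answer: -1410933/571 ≈ -2471.0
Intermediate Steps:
J(X) = 4 + X
D(L) = -4*L
z(n, k) = (-25 + k)/(-551 + n) (z(n, k) = (k - 5*5)/(n - 551) = (k - 25)/(-551 + n) = (-25 + k)/(-551 + n))
z(J(-24), -554) + D(618) = (-25 - 554)/(-551 + (4 - 24)) - 4*618 = -579/(-551 - 20) - 2472 = -579/(-571) - 2472 = -1/571*(-579) - 2472 = 579/571 - 2472 = -1410933/571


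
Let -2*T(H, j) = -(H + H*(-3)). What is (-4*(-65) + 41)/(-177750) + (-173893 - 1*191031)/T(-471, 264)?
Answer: -21621794257/27906750 ≈ -774.79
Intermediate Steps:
T(H, j) = -H (T(H, j) = -(-1)*(H + H*(-3))/2 = -(-1)*(H - 3*H)/2 = -(-1)*(-2*H)/2 = -H)
(-4*(-65) + 41)/(-177750) + (-173893 - 1*191031)/T(-471, 264) = (-4*(-65) + 41)/(-177750) + (-173893 - 1*191031)/((-1*(-471))) = (260 + 41)*(-1/177750) + (-173893 - 191031)/471 = 301*(-1/177750) - 364924*1/471 = -301/177750 - 364924/471 = -21621794257/27906750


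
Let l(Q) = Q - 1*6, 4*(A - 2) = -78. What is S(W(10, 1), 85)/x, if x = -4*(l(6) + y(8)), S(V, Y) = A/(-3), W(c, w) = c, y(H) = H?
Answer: -35/192 ≈ -0.18229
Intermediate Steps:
A = -35/2 (A = 2 + (1/4)*(-78) = 2 - 39/2 = -35/2 ≈ -17.500)
l(Q) = -6 + Q (l(Q) = Q - 6 = -6 + Q)
S(V, Y) = 35/6 (S(V, Y) = -35/2/(-3) = -35/2*(-1/3) = 35/6)
x = -32 (x = -4*((-6 + 6) + 8) = -4*(0 + 8) = -4*8 = -32)
S(W(10, 1), 85)/x = (35/6)/(-32) = (35/6)*(-1/32) = -35/192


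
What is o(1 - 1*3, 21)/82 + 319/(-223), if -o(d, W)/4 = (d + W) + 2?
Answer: -22445/9143 ≈ -2.4549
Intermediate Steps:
o(d, W) = -8 - 4*W - 4*d (o(d, W) = -4*((d + W) + 2) = -4*((W + d) + 2) = -4*(2 + W + d) = -8 - 4*W - 4*d)
o(1 - 1*3, 21)/82 + 319/(-223) = (-8 - 4*21 - 4*(1 - 1*3))/82 + 319/(-223) = (-8 - 84 - 4*(1 - 3))*(1/82) + 319*(-1/223) = (-8 - 84 - 4*(-2))*(1/82) - 319/223 = (-8 - 84 + 8)*(1/82) - 319/223 = -84*1/82 - 319/223 = -42/41 - 319/223 = -22445/9143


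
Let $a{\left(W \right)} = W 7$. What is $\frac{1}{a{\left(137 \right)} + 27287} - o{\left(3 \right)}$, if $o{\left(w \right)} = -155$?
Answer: $\frac{4378131}{28246} \approx 155.0$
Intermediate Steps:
$a{\left(W \right)} = 7 W$
$\frac{1}{a{\left(137 \right)} + 27287} - o{\left(3 \right)} = \frac{1}{7 \cdot 137 + 27287} - -155 = \frac{1}{959 + 27287} + 155 = \frac{1}{28246} + 155 = \frac{4378131}{28246}$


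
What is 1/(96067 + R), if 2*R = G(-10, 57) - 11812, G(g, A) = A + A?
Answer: 1/90218 ≈ 1.1084e-5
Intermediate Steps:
G(g, A) = 2*A
R = -5849 (R = (2*57 - 11812)/2 = (114 - 11812)/2 = (½)*(-11698) = -5849)
1/(96067 + R) = 1/(96067 - 5849) = 1/90218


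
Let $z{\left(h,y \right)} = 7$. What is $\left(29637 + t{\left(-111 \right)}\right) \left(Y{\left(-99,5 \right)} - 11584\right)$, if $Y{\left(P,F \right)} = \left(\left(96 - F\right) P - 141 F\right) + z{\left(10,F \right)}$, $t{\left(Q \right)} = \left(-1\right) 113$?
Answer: $-628595484$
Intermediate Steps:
$t{\left(Q \right)} = -113$
$Y{\left(P,F \right)} = 7 - 141 F + P \left(96 - F\right)$ ($Y{\left(P,F \right)} = \left(\left(96 - F\right) P - 141 F\right) + 7 = \left(P \left(96 - F\right) - 141 F\right) + 7 = \left(- 141 F + P \left(96 - F\right)\right) + 7 = 7 - 141 F + P \left(96 - F\right)$)
$\left(29637 + t{\left(-111 \right)}\right) \left(Y{\left(-99,5 \right)} - 11584\right) = \left(29637 - 113\right) \left(\left(7 - 705 + 96 \left(-99\right) - 5 \left(-99\right)\right) - 11584\right) = 29524 \left(\left(7 - 705 - 9504 + 495\right) - 11584\right) = 29524 \left(-9707 - 11584\right) = 29524 \left(-21291\right) = -628595484$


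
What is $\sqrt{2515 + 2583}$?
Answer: $\sqrt{5098} \approx 71.4$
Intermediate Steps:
$\sqrt{2515 + 2583} = \sqrt{5098}$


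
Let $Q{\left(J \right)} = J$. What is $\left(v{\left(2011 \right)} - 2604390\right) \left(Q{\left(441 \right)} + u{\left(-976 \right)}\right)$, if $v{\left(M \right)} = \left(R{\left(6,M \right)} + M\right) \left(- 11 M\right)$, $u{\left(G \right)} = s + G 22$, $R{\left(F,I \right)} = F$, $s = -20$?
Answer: $994079731797$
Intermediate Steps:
$u{\left(G \right)} = -20 + 22 G$ ($u{\left(G \right)} = -20 + G 22 = -20 + 22 G$)
$v{\left(M \right)} = - 11 M \left(6 + M\right)$ ($v{\left(M \right)} = \left(6 + M\right) \left(- 11 M\right) = - 11 M \left(6 + M\right)$)
$\left(v{\left(2011 \right)} - 2604390\right) \left(Q{\left(441 \right)} + u{\left(-976 \right)}\right) = \left(\left(-11\right) 2011 \left(6 + 2011\right) - 2604390\right) \left(441 + \left(-20 + 22 \left(-976\right)\right)\right) = \left(\left(-11\right) 2011 \cdot 2017 - 2604390\right) \left(441 - 21492\right) = \left(-44618057 - 2604390\right) \left(441 - 21492\right) = \left(-47222447\right) \left(-21051\right) = 994079731797$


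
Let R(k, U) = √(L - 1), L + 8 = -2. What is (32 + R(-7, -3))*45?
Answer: 1440 + 45*I*√11 ≈ 1440.0 + 149.25*I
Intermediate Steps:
L = -10 (L = -8 - 2 = -10)
R(k, U) = I*√11 (R(k, U) = √(-10 - 1) = √(-11) = I*√11)
(32 + R(-7, -3))*45 = (32 + I*√11)*45 = 1440 + 45*I*√11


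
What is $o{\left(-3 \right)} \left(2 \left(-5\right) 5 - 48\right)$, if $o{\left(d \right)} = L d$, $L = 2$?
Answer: $588$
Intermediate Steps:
$o{\left(d \right)} = 2 d$
$o{\left(-3 \right)} \left(2 \left(-5\right) 5 - 48\right) = 2 \left(-3\right) \left(2 \left(-5\right) 5 - 48\right) = - 6 \left(\left(-10\right) 5 - 48\right) = - 6 \left(-50 - 48\right) = \left(-6\right) \left(-98\right) = 588$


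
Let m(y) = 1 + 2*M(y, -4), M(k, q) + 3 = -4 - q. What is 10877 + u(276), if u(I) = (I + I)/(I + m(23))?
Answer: 2948219/271 ≈ 10879.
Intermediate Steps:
M(k, q) = -7 - q (M(k, q) = -3 + (-4 - q) = -7 - q)
m(y) = -5 (m(y) = 1 + 2*(-7 - 1*(-4)) = 1 + 2*(-7 + 4) = 1 + 2*(-3) = 1 - 6 = -5)
u(I) = 2*I/(-5 + I) (u(I) = (I + I)/(I - 5) = (2*I)/(-5 + I) = 2*I/(-5 + I))
10877 + u(276) = 10877 + 2*276/(-5 + 276) = 10877 + 2*276/271 = 10877 + 2*276*(1/271) = 10877 + 552/271 = 2948219/271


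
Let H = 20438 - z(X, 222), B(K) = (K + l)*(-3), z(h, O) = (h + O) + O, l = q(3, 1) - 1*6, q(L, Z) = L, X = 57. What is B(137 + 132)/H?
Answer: -798/19937 ≈ -0.040026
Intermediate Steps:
l = -3 (l = 3 - 1*6 = 3 - 6 = -3)
z(h, O) = h + 2*O (z(h, O) = (O + h) + O = h + 2*O)
B(K) = 9 - 3*K (B(K) = (K - 3)*(-3) = (-3 + K)*(-3) = 9 - 3*K)
H = 19937 (H = 20438 - (57 + 2*222) = 20438 - (57 + 444) = 20438 - 1*501 = 20438 - 501 = 19937)
B(137 + 132)/H = (9 - 3*(137 + 132))/19937 = (9 - 3*269)*(1/19937) = (9 - 807)*(1/19937) = -798*1/19937 = -798/19937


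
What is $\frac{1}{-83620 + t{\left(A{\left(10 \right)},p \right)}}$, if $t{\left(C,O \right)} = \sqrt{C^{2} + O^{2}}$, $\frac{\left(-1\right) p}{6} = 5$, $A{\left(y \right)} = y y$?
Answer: $- \frac{4181}{349614675} - \frac{\sqrt{109}}{699229350} \approx -1.1974 \cdot 10^{-5}$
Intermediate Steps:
$A{\left(y \right)} = y^{2}$
$p = -30$ ($p = \left(-6\right) 5 = -30$)
$\frac{1}{-83620 + t{\left(A{\left(10 \right)},p \right)}} = \frac{1}{-83620 + \sqrt{\left(10^{2}\right)^{2} + \left(-30\right)^{2}}} = \frac{1}{-83620 + \sqrt{100^{2} + 900}} = \frac{1}{-83620 + \sqrt{10000 + 900}} = \frac{1}{-83620 + \sqrt{10900}} = \frac{1}{-83620 + 10 \sqrt{109}}$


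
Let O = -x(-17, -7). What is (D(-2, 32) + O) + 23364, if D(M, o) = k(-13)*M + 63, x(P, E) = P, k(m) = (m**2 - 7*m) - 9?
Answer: 22942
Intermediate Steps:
k(m) = -9 + m**2 - 7*m
D(M, o) = 63 + 251*M (D(M, o) = (-9 + (-13)**2 - 7*(-13))*M + 63 = (-9 + 169 + 91)*M + 63 = 251*M + 63 = 63 + 251*M)
O = 17 (O = -1*(-17) = 17)
(D(-2, 32) + O) + 23364 = ((63 + 251*(-2)) + 17) + 23364 = ((63 - 502) + 17) + 23364 = (-439 + 17) + 23364 = -422 + 23364 = 22942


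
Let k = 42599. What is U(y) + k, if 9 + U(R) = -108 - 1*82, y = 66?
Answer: 42400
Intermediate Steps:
U(R) = -199 (U(R) = -9 + (-108 - 1*82) = -9 + (-108 - 82) = -9 - 190 = -199)
U(y) + k = -199 + 42599 = 42400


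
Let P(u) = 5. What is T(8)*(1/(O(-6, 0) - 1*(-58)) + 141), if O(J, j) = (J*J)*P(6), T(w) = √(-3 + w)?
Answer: 33559*√5/238 ≈ 315.29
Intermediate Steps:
O(J, j) = 5*J² (O(J, j) = (J*J)*5 = J²*5 = 5*J²)
T(8)*(1/(O(-6, 0) - 1*(-58)) + 141) = √(-3 + 8)*(1/(5*(-6)² - 1*(-58)) + 141) = √5*(1/(5*36 + 58) + 141) = √5*(1/(180 + 58) + 141) = √5*(1/238 + 141) = √5*(33559/238) = 33559*√5/238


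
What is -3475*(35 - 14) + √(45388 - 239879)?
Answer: -72975 + I*√194491 ≈ -72975.0 + 441.01*I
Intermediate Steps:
-3475*(35 - 14) + √(45388 - 239879) = -3475*21 + √(-194491) = -72975 + I*√194491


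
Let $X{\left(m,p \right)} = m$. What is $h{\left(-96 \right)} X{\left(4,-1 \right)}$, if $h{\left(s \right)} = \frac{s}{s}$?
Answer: $4$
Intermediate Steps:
$h{\left(s \right)} = 1$
$h{\left(-96 \right)} X{\left(4,-1 \right)} = 1 \cdot 4 = 4$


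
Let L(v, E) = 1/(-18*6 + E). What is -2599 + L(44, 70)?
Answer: -98763/38 ≈ -2599.0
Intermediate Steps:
L(v, E) = 1/(-108 + E)
-2599 + L(44, 70) = -2599 + 1/(-108 + 70) = -2599 + 1/(-38) = -2599 - 1/38 = -98763/38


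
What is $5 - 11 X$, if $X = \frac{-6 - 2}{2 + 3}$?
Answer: $\frac{113}{5} \approx 22.6$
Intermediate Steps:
$X = - \frac{8}{5} \approx -1.6$
$5 - 11 X = 5 - - \frac{88}{5} = 5 + \frac{88}{5} = \frac{113}{5}$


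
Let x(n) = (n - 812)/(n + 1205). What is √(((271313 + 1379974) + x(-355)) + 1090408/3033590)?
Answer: √89626786648280101838/7367290 ≈ 1285.0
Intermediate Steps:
x(n) = (-812 + n)/(1205 + n)
√(((271313 + 1379974) + x(-355)) + 1090408/3033590) = √(((271313 + 1379974) + (-812 - 355)/(1205 - 355)) + 1090408/3033590) = √((1651287 - 1167/850) + 1090408*(1/3033590)) = √((1651287 + (1/850)*(-1167)) + 545204/1516795) = √((1651287 - 1167/850) + 545204/1516795) = √(1403592783/850 + 545204/1516795) = √(425792595742777/257855150) = √89626786648280101838/7367290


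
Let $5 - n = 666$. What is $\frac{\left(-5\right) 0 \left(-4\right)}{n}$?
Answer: $0$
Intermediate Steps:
$n = -661$ ($n = 5 - 666 = -661$)
$\frac{\left(-5\right) 0 \left(-4\right)}{n} = \frac{\left(-5\right) 0 \left(-4\right)}{-661} = 0 \left(-4\right) \left(- \frac{1}{661}\right) = 0 \left(- \frac{1}{661}\right) = 0$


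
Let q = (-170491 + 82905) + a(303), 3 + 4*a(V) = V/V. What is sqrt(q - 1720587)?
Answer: 7*I*sqrt(147606)/2 ≈ 1344.7*I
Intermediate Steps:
a(V) = -1/2 (a(V) = -3/4 + (V/V)/4 = -3/4 + (1/4)*1 = -3/4 + 1/4 = -1/2)
q = -175173/2 (q = (-170491 + 82905) - 1/2 = -87586 - 1/2 = -175173/2 ≈ -87587.)
sqrt(q - 1720587) = sqrt(-175173/2 - 1720587) = sqrt(-3616347/2) = 7*I*sqrt(147606)/2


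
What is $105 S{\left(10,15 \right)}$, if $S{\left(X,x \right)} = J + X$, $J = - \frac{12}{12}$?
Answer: $945$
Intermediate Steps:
$J = -1$ ($J = \left(-12\right) \frac{1}{12} = -1$)
$S{\left(X,x \right)} = -1 + X$
$105 S{\left(10,15 \right)} = 105 \left(-1 + 10\right) = 105 \cdot 9 = 945$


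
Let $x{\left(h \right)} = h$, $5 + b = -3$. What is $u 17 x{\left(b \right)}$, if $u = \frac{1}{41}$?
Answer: $- \frac{136}{41} \approx -3.3171$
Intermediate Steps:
$b = -8$ ($b = -5 - 3 = -8$)
$u = \frac{1}{41} \approx 0.02439$
$u 17 x{\left(b \right)} = \frac{1}{41} \cdot 17 \left(-8\right) = \frac{17}{41} \left(-8\right) = - \frac{136}{41}$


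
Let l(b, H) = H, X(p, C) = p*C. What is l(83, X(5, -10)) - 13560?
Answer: -13610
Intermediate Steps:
X(p, C) = C*p
l(83, X(5, -10)) - 13560 = -10*5 - 13560 = -50 - 13560 = -13610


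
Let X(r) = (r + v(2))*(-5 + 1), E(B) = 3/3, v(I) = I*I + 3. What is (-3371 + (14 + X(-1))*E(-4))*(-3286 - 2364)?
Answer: 19102650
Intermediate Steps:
v(I) = 3 + I² (v(I) = I² + 3 = 3 + I²)
E(B) = 1 (E(B) = 3*(⅓) = 1)
X(r) = -28 - 4*r (X(r) = (r + (3 + 2²))*(-5 + 1) = (r + (3 + 4))*(-4) = (r + 7)*(-4) = (7 + r)*(-4) = -28 - 4*r)
(-3371 + (14 + X(-1))*E(-4))*(-3286 - 2364) = (-3371 + (14 + (-28 - 4*(-1)))*1)*(-3286 - 2364) = (-3371 + (14 + (-28 + 4))*1)*(-5650) = (-3371 + (14 - 24)*1)*(-5650) = (-3371 - 10*1)*(-5650) = (-3371 - 10)*(-5650) = -3381*(-5650) = 19102650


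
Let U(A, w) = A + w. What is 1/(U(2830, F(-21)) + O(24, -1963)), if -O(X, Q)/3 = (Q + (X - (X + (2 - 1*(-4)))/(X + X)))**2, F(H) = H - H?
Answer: -64/722150747 ≈ -8.8624e-8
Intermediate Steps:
F(H) = 0
O(X, Q) = -3*(Q + X - (6 + X)/(2*X))**2 (O(X, Q) = -3*(Q + (X - (X + (2 - 1*(-4)))/(X + X)))**2 = -3*(Q + (X - (X + (2 + 4))/(2*X)))**2 = -3*(Q + (X - (X + 6)*1/(2*X)))**2 = -3*(Q + (X - (6 + X)*1/(2*X)))**2 = -3*(Q + (X - (6 + X)/(2*X)))**2 = -3*(Q + X - (6 + X)/(2*X))**2)
1/(U(2830, F(-21)) + O(24, -1963)) = 1/((2830 + 0) - 3/4*(-6 - 1*24 + 2*24**2 + 2*(-1963)*24)**2/24**2) = 1/(2830 - 3/4*1/576*(-6 - 24 + 2*576 - 94224)**2) = 1/(2830 - 3/4*1/576*(-6 - 24 + 1152 - 94224)**2) = 1/(2830 - 3/4*1/576*(-93102)**2) = 1/(2830 - 3/4*1/576*8667982404) = 1/(2830 - 722331867/64) = 1/(-722150747/64) = -64/722150747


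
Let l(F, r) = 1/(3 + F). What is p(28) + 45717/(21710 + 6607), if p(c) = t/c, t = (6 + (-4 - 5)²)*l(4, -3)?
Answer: 3808037/1850044 ≈ 2.0583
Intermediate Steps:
t = 87/7 (t = (6 + (-4 - 5)²)/(3 + 4) = (6 + (-9)²)/7 = (6 + 81)*(⅐) = 87*(⅐) = 87/7 ≈ 12.429)
p(c) = 87/(7*c)
p(28) + 45717/(21710 + 6607) = (87/7)/28 + 45717/(21710 + 6607) = (87/7)*(1/28) + 45717/28317 = 87/196 + 45717*(1/28317) = 87/196 + 15239/9439 = 3808037/1850044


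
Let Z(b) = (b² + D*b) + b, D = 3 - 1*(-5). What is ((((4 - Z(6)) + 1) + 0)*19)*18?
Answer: -29070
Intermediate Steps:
D = 8 (D = 3 + 5 = 8)
Z(b) = b² + 9*b (Z(b) = (b² + 8*b) + b = b² + 9*b)
((((4 - Z(6)) + 1) + 0)*19)*18 = ((((4 - 6*(9 + 6)) + 1) + 0)*19)*18 = ((((4 - 6*15) + 1) + 0)*19)*18 = ((((4 - 1*90) + 1) + 0)*19)*18 = ((((4 - 90) + 1) + 0)*19)*18 = (((-86 + 1) + 0)*19)*18 = ((-85 + 0)*19)*18 = -85*19*18 = -1615*18 = -29070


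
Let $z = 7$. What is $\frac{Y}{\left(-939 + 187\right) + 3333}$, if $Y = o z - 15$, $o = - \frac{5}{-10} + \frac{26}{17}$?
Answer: $- \frac{27}{87754} \approx -0.00030768$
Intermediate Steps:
$o = \frac{69}{34}$ ($o = \left(-5\right) \left(- \frac{1}{10}\right) + 26 \cdot \frac{1}{17} = \frac{1}{2} + \frac{26}{17} = \frac{69}{34} \approx 2.0294$)
$Y = - \frac{27}{34}$ ($Y = \frac{69}{34} \cdot 7 - 15 = \frac{483}{34} - 15 = - \frac{27}{34} \approx -0.79412$)
$\frac{Y}{\left(-939 + 187\right) + 3333} = - \frac{27}{34 \left(\left(-939 + 187\right) + 3333\right)} = - \frac{27}{34 \left(-752 + 3333\right)} = - \frac{27}{34 \cdot 2581} = \left(- \frac{27}{34}\right) \frac{1}{2581} = - \frac{27}{87754}$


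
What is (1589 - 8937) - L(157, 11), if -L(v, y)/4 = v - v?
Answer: -7348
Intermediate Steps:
L(v, y) = 0 (L(v, y) = -4*(v - v) = -4*0 = 0)
(1589 - 8937) - L(157, 11) = (1589 - 8937) - 1*0 = -7348 + 0 = -7348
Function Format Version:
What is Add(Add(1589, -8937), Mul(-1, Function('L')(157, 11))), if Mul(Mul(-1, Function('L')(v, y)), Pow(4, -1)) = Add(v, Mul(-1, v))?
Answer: -7348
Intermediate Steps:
Function('L')(v, y) = 0 (Function('L')(v, y) = Mul(-4, Add(v, Mul(-1, v))) = Mul(-4, 0) = 0)
Add(Add(1589, -8937), Mul(-1, Function('L')(157, 11))) = Add(Add(1589, -8937), Mul(-1, 0)) = Add(-7348, 0) = -7348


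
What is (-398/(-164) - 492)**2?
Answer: 1611621025/6724 ≈ 2.3968e+5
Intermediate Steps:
(-398/(-164) - 492)**2 = (-398*(-1/164) - 492)**2 = (199/82 - 492)**2 = (-40145/82)**2 = 1611621025/6724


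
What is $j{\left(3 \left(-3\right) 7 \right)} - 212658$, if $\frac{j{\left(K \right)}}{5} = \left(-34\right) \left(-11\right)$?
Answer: $-210788$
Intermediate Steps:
$j{\left(K \right)} = 1870$ ($j{\left(K \right)} = 5 \left(\left(-34\right) \left(-11\right)\right) = 5 \cdot 374 = 1870$)
$j{\left(3 \left(-3\right) 7 \right)} - 212658 = 1870 - 212658 = -210788$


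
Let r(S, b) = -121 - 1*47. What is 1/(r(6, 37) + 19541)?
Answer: 1/19373 ≈ 5.1618e-5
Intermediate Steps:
r(S, b) = -168 (r(S, b) = -121 - 47 = -168)
1/(r(6, 37) + 19541) = 1/(-168 + 19541) = 1/19373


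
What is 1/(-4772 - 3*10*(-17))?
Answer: -1/4262 ≈ -0.00023463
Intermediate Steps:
1/(-4772 - 3*10*(-17)) = 1/(-4772 - 30*(-17)) = 1/(-4772 + 510) = 1/(-4262) = -1/4262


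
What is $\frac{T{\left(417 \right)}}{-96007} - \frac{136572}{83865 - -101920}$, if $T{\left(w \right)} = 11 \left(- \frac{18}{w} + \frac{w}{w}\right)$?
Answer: $- \frac{95937971369}{130489253095} \approx -0.73522$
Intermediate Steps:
$T{\left(w \right)} = 11 - \frac{198}{w}$ ($T{\left(w \right)} = 11 \left(- \frac{18}{w} + 1\right) = 11 \left(1 - \frac{18}{w}\right) = 11 - \frac{198}{w}$)
$\frac{T{\left(417 \right)}}{-96007} - \frac{136572}{83865 - -101920} = \frac{11 - \frac{198}{417}}{-96007} - \frac{136572}{83865 - -101920} = \left(11 - \frac{66}{139}\right) \left(- \frac{1}{96007}\right) - \frac{136572}{83865 + 101920} = \left(11 - \frac{66}{139}\right) \left(- \frac{1}{96007}\right) - \frac{136572}{185785} = \frac{1463}{139} \left(- \frac{1}{96007}\right) - \frac{136572}{185785} = - \frac{77}{702367} - \frac{136572}{185785} = - \frac{95937971369}{130489253095}$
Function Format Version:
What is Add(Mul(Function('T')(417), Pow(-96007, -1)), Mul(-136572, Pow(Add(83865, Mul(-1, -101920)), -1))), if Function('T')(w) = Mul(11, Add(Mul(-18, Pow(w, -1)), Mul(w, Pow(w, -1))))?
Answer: Rational(-95937971369, 130489253095) ≈ -0.73522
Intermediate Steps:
Function('T')(w) = Add(11, Mul(-198, Pow(w, -1))) (Function('T')(w) = Mul(11, Add(Mul(-18, Pow(w, -1)), 1)) = Mul(11, Add(1, Mul(-18, Pow(w, -1)))) = Add(11, Mul(-198, Pow(w, -1))))
Add(Mul(Function('T')(417), Pow(-96007, -1)), Mul(-136572, Pow(Add(83865, Mul(-1, -101920)), -1))) = Add(Mul(Add(11, Mul(-198, Pow(417, -1))), Pow(-96007, -1)), Mul(-136572, Pow(Add(83865, Mul(-1, -101920)), -1))) = Add(Mul(Add(11, Mul(-198, Rational(1, 417))), Rational(-1, 96007)), Mul(-136572, Pow(Add(83865, 101920), -1))) = Add(Mul(Add(11, Rational(-66, 139)), Rational(-1, 96007)), Mul(-136572, Pow(185785, -1))) = Add(Mul(Rational(1463, 139), Rational(-1, 96007)), Mul(-136572, Rational(1, 185785))) = Add(Rational(-77, 702367), Rational(-136572, 185785)) = Rational(-95937971369, 130489253095)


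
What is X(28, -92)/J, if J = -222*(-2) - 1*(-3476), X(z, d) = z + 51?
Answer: 79/3920 ≈ 0.020153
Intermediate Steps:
X(z, d) = 51 + z
J = 3920 (J = 444 + 3476 = 3920)
X(28, -92)/J = (51 + 28)/3920 = 79*(1/3920) = 79/3920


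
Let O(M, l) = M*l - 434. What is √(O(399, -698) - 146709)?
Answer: I*√425645 ≈ 652.42*I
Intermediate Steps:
O(M, l) = -434 + M*l
√(O(399, -698) - 146709) = √((-434 + 399*(-698)) - 146709) = √((-434 - 278502) - 146709) = √(-278936 - 146709) = √(-425645) = I*√425645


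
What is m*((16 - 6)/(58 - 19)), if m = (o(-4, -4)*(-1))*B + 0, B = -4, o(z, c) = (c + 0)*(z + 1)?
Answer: 160/13 ≈ 12.308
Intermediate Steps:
o(z, c) = c*(1 + z)
m = 48 (m = (-4*(1 - 4)*(-1))*(-4) + 0 = (-4*(-3)*(-1))*(-4) + 0 = (12*(-1))*(-4) + 0 = -12*(-4) + 0 = 48 + 0 = 48)
m*((16 - 6)/(58 - 19)) = 48*((16 - 6)/(58 - 19)) = 48*(10/39) = 160/13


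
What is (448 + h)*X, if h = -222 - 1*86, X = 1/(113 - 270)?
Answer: -140/157 ≈ -0.89172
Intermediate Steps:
X = -1/157 (X = 1/(-157) = -1/157 ≈ -0.0063694)
h = -308 (h = -222 - 86 = -308)
(448 + h)*X = (448 - 308)*(-1/157) = 140*(-1/157) = -140/157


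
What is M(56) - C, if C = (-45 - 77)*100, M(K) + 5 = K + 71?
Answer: 12322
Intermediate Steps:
M(K) = 66 + K (M(K) = -5 + (K + 71) = -5 + (71 + K) = 66 + K)
C = -12200 (C = -122*100 = -12200)
M(56) - C = (66 + 56) - 1*(-12200) = 122 + 12200 = 12322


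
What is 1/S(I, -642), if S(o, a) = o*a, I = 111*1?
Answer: -1/71262 ≈ -1.4033e-5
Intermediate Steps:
I = 111
S(o, a) = a*o
1/S(I, -642) = 1/(-642*111) = 1/(-71262) = -1/71262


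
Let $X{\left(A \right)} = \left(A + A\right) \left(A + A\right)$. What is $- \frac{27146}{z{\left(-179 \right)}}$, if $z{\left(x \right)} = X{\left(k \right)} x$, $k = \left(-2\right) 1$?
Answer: $\frac{13573}{1432} \approx 9.4783$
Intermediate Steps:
$k = -2$
$X{\left(A \right)} = 4 A^{2}$ ($X{\left(A \right)} = 2 A 2 A = 4 A^{2}$)
$z{\left(x \right)} = 16 x$ ($z{\left(x \right)} = 4 \left(-2\right)^{2} x = 4 \cdot 4 x = 16 x$)
$- \frac{27146}{z{\left(-179 \right)}} = - \frac{27146}{16 \left(-179\right)} = - \frac{27146}{-2864} = \left(-27146\right) \left(- \frac{1}{2864}\right) = \frac{13573}{1432}$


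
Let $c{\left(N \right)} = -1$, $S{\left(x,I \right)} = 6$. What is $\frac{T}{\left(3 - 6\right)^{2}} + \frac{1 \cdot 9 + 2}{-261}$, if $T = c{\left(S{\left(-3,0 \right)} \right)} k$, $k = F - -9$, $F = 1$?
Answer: $- \frac{301}{261} \approx -1.1533$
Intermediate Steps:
$k = 10$ ($k = 1 - -9 = 1 + 9 = 10$)
$T = -10$ ($T = \left(-1\right) 10 = -10$)
$\frac{T}{\left(3 - 6\right)^{2}} + \frac{1 \cdot 9 + 2}{-261} = - \frac{10}{\left(3 - 6\right)^{2}} + \frac{1 \cdot 9 + 2}{-261} = - \frac{10}{\left(-3\right)^{2}} + \left(9 + 2\right) \left(- \frac{1}{261}\right) = - \frac{10}{9} + 11 \left(- \frac{1}{261}\right) = \left(-10\right) \frac{1}{9} - \frac{11}{261} = - \frac{10}{9} - \frac{11}{261} = - \frac{301}{261}$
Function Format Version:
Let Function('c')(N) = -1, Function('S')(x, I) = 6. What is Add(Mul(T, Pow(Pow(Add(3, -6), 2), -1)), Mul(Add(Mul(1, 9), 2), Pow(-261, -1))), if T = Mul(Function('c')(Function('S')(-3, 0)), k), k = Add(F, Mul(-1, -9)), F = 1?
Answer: Rational(-301, 261) ≈ -1.1533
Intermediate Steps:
k = 10 (k = Add(1, Mul(-1, -9)) = Add(1, 9) = 10)
T = -10 (T = Mul(-1, 10) = -10)
Add(Mul(T, Pow(Pow(Add(3, -6), 2), -1)), Mul(Add(Mul(1, 9), 2), Pow(-261, -1))) = Add(Mul(-10, Pow(Pow(Add(3, -6), 2), -1)), Mul(Add(Mul(1, 9), 2), Pow(-261, -1))) = Add(Mul(-10, Pow(Pow(-3, 2), -1)), Mul(Add(9, 2), Rational(-1, 261))) = Add(Mul(-10, Pow(9, -1)), Mul(11, Rational(-1, 261))) = Add(Mul(-10, Rational(1, 9)), Rational(-11, 261)) = Add(Rational(-10, 9), Rational(-11, 261)) = Rational(-301, 261)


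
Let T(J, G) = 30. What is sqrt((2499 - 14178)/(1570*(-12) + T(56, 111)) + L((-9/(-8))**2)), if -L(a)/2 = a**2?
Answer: I*sqrt(103971039810)/200640 ≈ 1.6071*I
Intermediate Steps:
L(a) = -2*a**2
sqrt((2499 - 14178)/(1570*(-12) + T(56, 111)) + L((-9/(-8))**2)) = sqrt((2499 - 14178)/(1570*(-12) + 30) - 2*((-9/(-8))**2)**2) = sqrt(-11679/(-18840 + 30) - 2*((-9*(-1/8))**2)**2) = sqrt(-11679/(-18810) - 2*((9/8)**2)**2) = sqrt(-11679*(-1/18810) - 2*(81/64)**2) = sqrt(3893/6270 - 2*6561/4096) = sqrt(3893/6270 - 6561/2048) = sqrt(-16582303/6420480) = I*sqrt(103971039810)/200640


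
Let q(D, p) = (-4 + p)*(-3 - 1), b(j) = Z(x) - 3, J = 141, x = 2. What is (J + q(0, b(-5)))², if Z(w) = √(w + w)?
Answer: 25921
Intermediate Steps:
Z(w) = √2*√w (Z(w) = √(2*w) = √2*√w)
b(j) = -1 (b(j) = √2*√2 - 3 = 2 - 3 = -1)
q(D, p) = 16 - 4*p (q(D, p) = (-4 + p)*(-4) = 16 - 4*p)
(J + q(0, b(-5)))² = (141 + (16 - 4*(-1)))² = (141 + (16 + 4))² = (141 + 20)² = 161² = 25921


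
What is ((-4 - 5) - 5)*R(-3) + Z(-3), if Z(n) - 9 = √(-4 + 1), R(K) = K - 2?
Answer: 79 + I*√3 ≈ 79.0 + 1.732*I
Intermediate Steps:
R(K) = -2 + K
Z(n) = 9 + I*√3 (Z(n) = 9 + √(-4 + 1) = 9 + √(-3) = 9 + I*√3)
((-4 - 5) - 5)*R(-3) + Z(-3) = ((-4 - 5) - 5)*(-2 - 3) + (9 + I*√3) = (-9 - 5)*(-5) + (9 + I*√3) = -14*(-5) + (9 + I*√3) = 70 + (9 + I*√3) = 79 + I*√3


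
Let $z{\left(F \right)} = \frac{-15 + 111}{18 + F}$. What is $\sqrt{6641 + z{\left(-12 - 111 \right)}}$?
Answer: $\frac{\sqrt{8134105}}{35} \approx 81.487$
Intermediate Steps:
$z{\left(F \right)} = \frac{96}{18 + F}$
$\sqrt{6641 + z{\left(-12 - 111 \right)}} = \sqrt{6641 + \frac{96}{18 - 123}} = \sqrt{6641 + \frac{96}{-105}} = \sqrt{6641 + 96 \left(- \frac{1}{105}\right)} = \sqrt{6641 - \frac{32}{35}} = \sqrt{\frac{232403}{35}} = \frac{\sqrt{8134105}}{35}$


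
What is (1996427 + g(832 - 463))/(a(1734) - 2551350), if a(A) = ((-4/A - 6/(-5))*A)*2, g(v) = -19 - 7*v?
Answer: -9969125/12735982 ≈ -0.78275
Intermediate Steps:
a(A) = 2*A*(6/5 - 4/A) (a(A) = ((-4/A - 6*(-1/5))*A)*2 = ((-4/A + 6/5)*A)*2 = ((6/5 - 4/A)*A)*2 = (A*(6/5 - 4/A))*2 = 2*A*(6/5 - 4/A))
(1996427 + g(832 - 463))/(a(1734) - 2551350) = (1996427 + (-19 - 7*(832 - 463)))/((-8 + (12/5)*1734) - 2551350) = (1996427 + (-19 - 7*369))/((-8 + 20808/5) - 2551350) = (1996427 + (-19 - 2583))/(20768/5 - 2551350) = (1996427 - 2602)/(-12735982/5) = 1993825*(-5/12735982) = -9969125/12735982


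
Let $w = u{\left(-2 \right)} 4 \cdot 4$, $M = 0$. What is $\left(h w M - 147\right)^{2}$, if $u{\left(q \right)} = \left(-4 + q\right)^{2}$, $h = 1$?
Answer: $21609$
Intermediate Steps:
$w = 576$ ($w = \left(-4 - 2\right)^{2} \cdot 4 \cdot 4 = \left(-6\right)^{2} \cdot 4 \cdot 4 = 36 \cdot 4 \cdot 4 = 144 \cdot 4 = 576$)
$\left(h w M - 147\right)^{2} = \left(1 \cdot 576 \cdot 0 - 147\right)^{2} = \left(576 \cdot 0 - 147\right)^{2} = \left(0 - 147\right)^{2} = \left(-147\right)^{2} = 21609$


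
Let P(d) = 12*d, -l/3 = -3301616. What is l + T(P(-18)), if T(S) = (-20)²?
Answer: 9905248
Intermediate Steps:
l = 9904848 (l = -3*(-3301616) = 9904848)
T(S) = 400
l + T(P(-18)) = 9904848 + 400 = 9905248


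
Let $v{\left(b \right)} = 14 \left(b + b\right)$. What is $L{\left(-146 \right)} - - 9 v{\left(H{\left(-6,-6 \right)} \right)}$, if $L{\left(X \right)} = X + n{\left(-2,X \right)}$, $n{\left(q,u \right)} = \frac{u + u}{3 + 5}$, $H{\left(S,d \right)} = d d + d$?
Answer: $\frac{14755}{2} \approx 7377.5$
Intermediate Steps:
$H{\left(S,d \right)} = d + d^{2}$ ($H{\left(S,d \right)} = d^{2} + d = d + d^{2}$)
$v{\left(b \right)} = 28 b$ ($v{\left(b \right)} = 14 \cdot 2 b = 28 b$)
$n{\left(q,u \right)} = \frac{u}{4}$ ($n{\left(q,u \right)} = \frac{2 u}{8} = 2 u \frac{1}{8} = \frac{u}{4}$)
$L{\left(X \right)} = \frac{5 X}{4}$ ($L{\left(X \right)} = X + \frac{X}{4} = \frac{5 X}{4}$)
$L{\left(-146 \right)} - - 9 v{\left(H{\left(-6,-6 \right)} \right)} = \frac{5}{4} \left(-146\right) - - 9 \cdot 28 \left(- 6 \left(1 - 6\right)\right) = - \frac{365}{2} - - 9 \cdot 28 \left(\left(-6\right) \left(-5\right)\right) = - \frac{365}{2} - - 9 \cdot 28 \cdot 30 = - \frac{365}{2} - \left(-9\right) 840 = - \frac{365}{2} - -7560 = - \frac{365}{2} + 7560 = \frac{14755}{2}$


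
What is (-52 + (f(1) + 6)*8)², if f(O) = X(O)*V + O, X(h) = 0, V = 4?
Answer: 16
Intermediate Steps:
f(O) = O (f(O) = 0*4 + O = 0 + O = O)
(-52 + (f(1) + 6)*8)² = (-52 + (1 + 6)*8)² = (-52 + 7*8)² = (-52 + 56)² = 4² = 16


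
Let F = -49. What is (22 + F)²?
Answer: 729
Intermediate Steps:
(22 + F)² = (22 - 49)² = (-27)² = 729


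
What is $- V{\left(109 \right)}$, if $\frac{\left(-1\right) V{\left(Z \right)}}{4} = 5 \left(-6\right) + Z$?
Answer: $316$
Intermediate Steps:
$V{\left(Z \right)} = 120 - 4 Z$ ($V{\left(Z \right)} = - 4 \left(5 \left(-6\right) + Z\right) = - 4 \left(-30 + Z\right) = 120 - 4 Z$)
$- V{\left(109 \right)} = - (120 - 436) = \left(-1\right) \left(-316\right) = 316$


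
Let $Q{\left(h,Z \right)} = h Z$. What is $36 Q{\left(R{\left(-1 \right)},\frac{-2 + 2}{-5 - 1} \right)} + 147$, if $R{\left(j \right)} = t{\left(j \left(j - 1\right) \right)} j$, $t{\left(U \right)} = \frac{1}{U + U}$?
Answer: $147$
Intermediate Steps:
$t{\left(U \right)} = \frac{1}{2 U}$
$R{\left(j \right)} = \frac{1}{2 \left(-1 + j\right)}$ ($R{\left(j \right)} = \frac{1}{2 j \left(j - 1\right)} j = \frac{1}{2 j \left(-1 + j\right)} j = \frac{1}{2 \left(-1 + j\right)}$)
$Q{\left(h,Z \right)} = Z h$
$36 Q{\left(R{\left(-1 \right)},\frac{-2 + 2}{-5 - 1} \right)} + 147 = 36 \frac{-2 + 2}{-5 - 1} \frac{1}{2 \left(-1 - 1\right)} + 147 = 36 \frac{0}{-6} \frac{1}{2 \left(-2\right)} + 147 = 36 \cdot 0 \left(- \frac{1}{6}\right) \frac{1}{2} \left(- \frac{1}{2}\right) + 147 = 36 \cdot 0 \left(- \frac{1}{4}\right) + 147 = 36 \cdot 0 + 147 = 0 + 147 = 147$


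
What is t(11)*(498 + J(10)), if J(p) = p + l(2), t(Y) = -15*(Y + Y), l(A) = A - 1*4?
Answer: -166980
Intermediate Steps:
l(A) = -4 + A (l(A) = A - 4 = -4 + A)
t(Y) = -30*Y
J(p) = -2 + p (J(p) = p + (-4 + 2) = p - 2 = -2 + p)
t(11)*(498 + J(10)) = (-30*11)*(498 + (-2 + 10)) = -330*(498 + 8) = -330*506 = -166980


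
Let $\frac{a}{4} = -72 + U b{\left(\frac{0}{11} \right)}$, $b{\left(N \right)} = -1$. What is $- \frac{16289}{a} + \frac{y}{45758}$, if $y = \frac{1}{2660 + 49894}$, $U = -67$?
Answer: $\frac{2448202016648}{3005957415} \approx 814.45$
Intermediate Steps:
$y = \frac{1}{52554} \approx 1.9028 \cdot 10^{-5}$
$a = -20$ ($a = 4 \left(-72 - -67\right) = 4 \left(-72 + 67\right) = 4 \left(-5\right) = -20$)
$- \frac{16289}{a} + \frac{y}{45758} = - \frac{16289}{-20} + \frac{1}{52554 \cdot 45758} = \left(-16289\right) \left(- \frac{1}{20}\right) + \frac{1}{52554} \cdot \frac{1}{45758} = \frac{16289}{20} + \frac{1}{2404765932} = \frac{2448202016648}{3005957415}$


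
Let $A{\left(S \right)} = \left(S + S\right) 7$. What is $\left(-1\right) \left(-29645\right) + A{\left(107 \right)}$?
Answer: $31143$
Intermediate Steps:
$A{\left(S \right)} = 14 S$ ($A{\left(S \right)} = 2 S 7 = 14 S$)
$\left(-1\right) \left(-29645\right) + A{\left(107 \right)} = \left(-1\right) \left(-29645\right) + 14 \cdot 107 = 29645 + 1498 = 31143$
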